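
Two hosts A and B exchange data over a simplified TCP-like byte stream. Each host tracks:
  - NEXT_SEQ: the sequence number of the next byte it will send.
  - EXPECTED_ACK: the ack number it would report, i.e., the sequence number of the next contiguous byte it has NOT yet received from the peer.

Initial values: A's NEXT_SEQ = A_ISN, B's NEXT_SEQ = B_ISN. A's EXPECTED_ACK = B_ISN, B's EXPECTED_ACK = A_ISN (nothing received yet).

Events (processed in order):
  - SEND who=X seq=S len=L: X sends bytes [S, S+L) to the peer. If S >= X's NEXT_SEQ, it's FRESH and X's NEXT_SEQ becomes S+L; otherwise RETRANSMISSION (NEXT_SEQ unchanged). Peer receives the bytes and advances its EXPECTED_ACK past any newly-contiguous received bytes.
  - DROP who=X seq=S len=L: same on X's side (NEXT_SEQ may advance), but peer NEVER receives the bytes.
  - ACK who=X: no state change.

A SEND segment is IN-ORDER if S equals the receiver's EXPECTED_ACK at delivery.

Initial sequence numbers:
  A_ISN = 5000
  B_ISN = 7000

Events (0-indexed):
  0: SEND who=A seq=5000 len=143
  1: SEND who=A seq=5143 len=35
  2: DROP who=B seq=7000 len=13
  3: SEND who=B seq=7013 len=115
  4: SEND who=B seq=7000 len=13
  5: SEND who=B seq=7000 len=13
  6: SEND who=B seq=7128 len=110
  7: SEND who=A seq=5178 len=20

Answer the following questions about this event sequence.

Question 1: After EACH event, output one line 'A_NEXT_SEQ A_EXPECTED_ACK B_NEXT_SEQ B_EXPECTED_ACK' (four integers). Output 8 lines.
5143 7000 7000 5143
5178 7000 7000 5178
5178 7000 7013 5178
5178 7000 7128 5178
5178 7128 7128 5178
5178 7128 7128 5178
5178 7238 7238 5178
5198 7238 7238 5198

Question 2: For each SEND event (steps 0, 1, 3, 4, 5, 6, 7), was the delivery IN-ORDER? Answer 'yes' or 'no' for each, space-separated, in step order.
Answer: yes yes no yes no yes yes

Derivation:
Step 0: SEND seq=5000 -> in-order
Step 1: SEND seq=5143 -> in-order
Step 3: SEND seq=7013 -> out-of-order
Step 4: SEND seq=7000 -> in-order
Step 5: SEND seq=7000 -> out-of-order
Step 6: SEND seq=7128 -> in-order
Step 7: SEND seq=5178 -> in-order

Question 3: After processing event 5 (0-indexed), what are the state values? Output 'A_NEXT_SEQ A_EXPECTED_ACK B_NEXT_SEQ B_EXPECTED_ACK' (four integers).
After event 0: A_seq=5143 A_ack=7000 B_seq=7000 B_ack=5143
After event 1: A_seq=5178 A_ack=7000 B_seq=7000 B_ack=5178
After event 2: A_seq=5178 A_ack=7000 B_seq=7013 B_ack=5178
After event 3: A_seq=5178 A_ack=7000 B_seq=7128 B_ack=5178
After event 4: A_seq=5178 A_ack=7128 B_seq=7128 B_ack=5178
After event 5: A_seq=5178 A_ack=7128 B_seq=7128 B_ack=5178

5178 7128 7128 5178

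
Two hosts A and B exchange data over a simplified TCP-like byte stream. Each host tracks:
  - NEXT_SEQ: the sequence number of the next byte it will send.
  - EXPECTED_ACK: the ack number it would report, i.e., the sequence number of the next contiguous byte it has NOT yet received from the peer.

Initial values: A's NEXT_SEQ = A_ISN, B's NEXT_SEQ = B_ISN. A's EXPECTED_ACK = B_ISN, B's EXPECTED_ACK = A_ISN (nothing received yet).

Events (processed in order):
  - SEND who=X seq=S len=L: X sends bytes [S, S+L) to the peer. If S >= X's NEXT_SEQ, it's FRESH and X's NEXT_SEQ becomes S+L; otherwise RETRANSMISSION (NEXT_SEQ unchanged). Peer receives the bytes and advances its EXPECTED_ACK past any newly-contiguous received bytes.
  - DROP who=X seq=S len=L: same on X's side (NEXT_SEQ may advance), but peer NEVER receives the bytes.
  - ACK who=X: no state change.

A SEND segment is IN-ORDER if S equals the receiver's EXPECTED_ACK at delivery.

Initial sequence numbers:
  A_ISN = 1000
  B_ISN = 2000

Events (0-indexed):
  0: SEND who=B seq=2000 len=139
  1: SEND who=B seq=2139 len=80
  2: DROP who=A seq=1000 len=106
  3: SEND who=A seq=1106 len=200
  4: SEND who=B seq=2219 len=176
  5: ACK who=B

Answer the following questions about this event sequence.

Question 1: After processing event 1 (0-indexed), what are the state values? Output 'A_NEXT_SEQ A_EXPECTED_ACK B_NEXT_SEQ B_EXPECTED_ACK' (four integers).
After event 0: A_seq=1000 A_ack=2139 B_seq=2139 B_ack=1000
After event 1: A_seq=1000 A_ack=2219 B_seq=2219 B_ack=1000

1000 2219 2219 1000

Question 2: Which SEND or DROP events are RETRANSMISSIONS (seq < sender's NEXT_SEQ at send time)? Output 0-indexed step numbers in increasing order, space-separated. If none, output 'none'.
Answer: none

Derivation:
Step 0: SEND seq=2000 -> fresh
Step 1: SEND seq=2139 -> fresh
Step 2: DROP seq=1000 -> fresh
Step 3: SEND seq=1106 -> fresh
Step 4: SEND seq=2219 -> fresh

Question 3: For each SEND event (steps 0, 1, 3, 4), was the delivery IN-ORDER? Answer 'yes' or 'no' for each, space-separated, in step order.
Answer: yes yes no yes

Derivation:
Step 0: SEND seq=2000 -> in-order
Step 1: SEND seq=2139 -> in-order
Step 3: SEND seq=1106 -> out-of-order
Step 4: SEND seq=2219 -> in-order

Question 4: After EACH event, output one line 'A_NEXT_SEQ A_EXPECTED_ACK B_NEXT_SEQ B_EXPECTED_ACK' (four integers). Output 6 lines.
1000 2139 2139 1000
1000 2219 2219 1000
1106 2219 2219 1000
1306 2219 2219 1000
1306 2395 2395 1000
1306 2395 2395 1000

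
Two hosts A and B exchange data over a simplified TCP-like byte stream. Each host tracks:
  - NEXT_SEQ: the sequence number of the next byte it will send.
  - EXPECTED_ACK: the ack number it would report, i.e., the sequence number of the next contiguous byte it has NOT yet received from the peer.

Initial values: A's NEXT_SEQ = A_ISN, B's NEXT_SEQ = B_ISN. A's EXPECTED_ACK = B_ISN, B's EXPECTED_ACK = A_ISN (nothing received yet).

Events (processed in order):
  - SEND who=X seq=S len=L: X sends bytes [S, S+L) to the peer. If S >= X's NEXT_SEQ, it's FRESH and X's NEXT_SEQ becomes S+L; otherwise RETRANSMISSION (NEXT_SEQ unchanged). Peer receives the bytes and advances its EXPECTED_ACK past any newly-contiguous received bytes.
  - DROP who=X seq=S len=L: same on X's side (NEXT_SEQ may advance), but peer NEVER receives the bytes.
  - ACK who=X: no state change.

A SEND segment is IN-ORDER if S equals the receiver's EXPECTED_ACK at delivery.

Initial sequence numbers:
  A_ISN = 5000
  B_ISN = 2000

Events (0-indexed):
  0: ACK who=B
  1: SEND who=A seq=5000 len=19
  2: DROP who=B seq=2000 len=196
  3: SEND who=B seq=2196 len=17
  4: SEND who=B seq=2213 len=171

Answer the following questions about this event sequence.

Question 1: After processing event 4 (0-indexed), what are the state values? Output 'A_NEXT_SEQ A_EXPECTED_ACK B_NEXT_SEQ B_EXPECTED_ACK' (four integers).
After event 0: A_seq=5000 A_ack=2000 B_seq=2000 B_ack=5000
After event 1: A_seq=5019 A_ack=2000 B_seq=2000 B_ack=5019
After event 2: A_seq=5019 A_ack=2000 B_seq=2196 B_ack=5019
After event 3: A_seq=5019 A_ack=2000 B_seq=2213 B_ack=5019
After event 4: A_seq=5019 A_ack=2000 B_seq=2384 B_ack=5019

5019 2000 2384 5019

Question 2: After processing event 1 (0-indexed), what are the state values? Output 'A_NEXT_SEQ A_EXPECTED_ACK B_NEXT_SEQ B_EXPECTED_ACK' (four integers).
After event 0: A_seq=5000 A_ack=2000 B_seq=2000 B_ack=5000
After event 1: A_seq=5019 A_ack=2000 B_seq=2000 B_ack=5019

5019 2000 2000 5019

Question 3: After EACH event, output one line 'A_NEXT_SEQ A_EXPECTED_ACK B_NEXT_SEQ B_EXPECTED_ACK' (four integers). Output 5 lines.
5000 2000 2000 5000
5019 2000 2000 5019
5019 2000 2196 5019
5019 2000 2213 5019
5019 2000 2384 5019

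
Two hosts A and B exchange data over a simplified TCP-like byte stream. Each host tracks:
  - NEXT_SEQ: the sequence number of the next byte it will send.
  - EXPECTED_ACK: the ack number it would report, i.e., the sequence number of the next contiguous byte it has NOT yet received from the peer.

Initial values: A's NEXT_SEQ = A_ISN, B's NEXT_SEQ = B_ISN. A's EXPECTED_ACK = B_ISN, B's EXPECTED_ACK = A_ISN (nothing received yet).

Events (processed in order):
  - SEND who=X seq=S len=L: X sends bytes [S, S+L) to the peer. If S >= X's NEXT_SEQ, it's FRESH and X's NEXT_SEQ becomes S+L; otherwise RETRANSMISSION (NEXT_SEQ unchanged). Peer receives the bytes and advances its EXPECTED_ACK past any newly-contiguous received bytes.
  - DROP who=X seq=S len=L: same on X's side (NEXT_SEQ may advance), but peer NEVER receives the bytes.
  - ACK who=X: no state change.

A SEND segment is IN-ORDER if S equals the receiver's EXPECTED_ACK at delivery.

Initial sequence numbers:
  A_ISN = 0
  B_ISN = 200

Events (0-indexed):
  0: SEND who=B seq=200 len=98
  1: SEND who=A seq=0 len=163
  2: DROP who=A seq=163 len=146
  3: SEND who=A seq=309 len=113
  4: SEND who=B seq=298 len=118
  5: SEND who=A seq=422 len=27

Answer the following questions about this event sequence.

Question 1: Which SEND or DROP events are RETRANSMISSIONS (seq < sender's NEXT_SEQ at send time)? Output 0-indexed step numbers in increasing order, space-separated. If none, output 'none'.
Answer: none

Derivation:
Step 0: SEND seq=200 -> fresh
Step 1: SEND seq=0 -> fresh
Step 2: DROP seq=163 -> fresh
Step 3: SEND seq=309 -> fresh
Step 4: SEND seq=298 -> fresh
Step 5: SEND seq=422 -> fresh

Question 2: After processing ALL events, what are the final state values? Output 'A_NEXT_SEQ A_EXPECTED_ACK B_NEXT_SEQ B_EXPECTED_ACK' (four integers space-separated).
Answer: 449 416 416 163

Derivation:
After event 0: A_seq=0 A_ack=298 B_seq=298 B_ack=0
After event 1: A_seq=163 A_ack=298 B_seq=298 B_ack=163
After event 2: A_seq=309 A_ack=298 B_seq=298 B_ack=163
After event 3: A_seq=422 A_ack=298 B_seq=298 B_ack=163
After event 4: A_seq=422 A_ack=416 B_seq=416 B_ack=163
After event 5: A_seq=449 A_ack=416 B_seq=416 B_ack=163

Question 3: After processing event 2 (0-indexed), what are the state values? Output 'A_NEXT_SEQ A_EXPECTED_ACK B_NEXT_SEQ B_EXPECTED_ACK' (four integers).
After event 0: A_seq=0 A_ack=298 B_seq=298 B_ack=0
After event 1: A_seq=163 A_ack=298 B_seq=298 B_ack=163
After event 2: A_seq=309 A_ack=298 B_seq=298 B_ack=163

309 298 298 163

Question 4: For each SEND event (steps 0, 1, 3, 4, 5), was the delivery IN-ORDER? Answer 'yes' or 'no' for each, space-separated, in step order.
Answer: yes yes no yes no

Derivation:
Step 0: SEND seq=200 -> in-order
Step 1: SEND seq=0 -> in-order
Step 3: SEND seq=309 -> out-of-order
Step 4: SEND seq=298 -> in-order
Step 5: SEND seq=422 -> out-of-order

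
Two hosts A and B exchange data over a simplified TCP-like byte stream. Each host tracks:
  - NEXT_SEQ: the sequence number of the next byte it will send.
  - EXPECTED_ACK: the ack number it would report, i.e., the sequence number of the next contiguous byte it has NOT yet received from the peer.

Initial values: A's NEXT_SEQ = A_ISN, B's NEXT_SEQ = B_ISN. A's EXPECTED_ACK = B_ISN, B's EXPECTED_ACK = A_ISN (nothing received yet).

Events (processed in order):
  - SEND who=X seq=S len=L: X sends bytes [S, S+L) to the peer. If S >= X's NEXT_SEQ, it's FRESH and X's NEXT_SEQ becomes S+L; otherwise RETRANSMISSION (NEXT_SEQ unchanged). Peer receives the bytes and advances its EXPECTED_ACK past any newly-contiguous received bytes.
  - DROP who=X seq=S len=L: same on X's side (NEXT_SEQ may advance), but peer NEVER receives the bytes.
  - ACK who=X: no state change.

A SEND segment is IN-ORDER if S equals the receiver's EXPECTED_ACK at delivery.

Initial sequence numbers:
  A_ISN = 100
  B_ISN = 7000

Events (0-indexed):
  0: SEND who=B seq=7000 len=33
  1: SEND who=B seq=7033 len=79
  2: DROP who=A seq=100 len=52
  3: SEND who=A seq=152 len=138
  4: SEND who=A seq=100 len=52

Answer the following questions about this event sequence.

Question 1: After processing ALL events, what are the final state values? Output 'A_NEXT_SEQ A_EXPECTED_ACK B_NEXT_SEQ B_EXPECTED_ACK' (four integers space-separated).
After event 0: A_seq=100 A_ack=7033 B_seq=7033 B_ack=100
After event 1: A_seq=100 A_ack=7112 B_seq=7112 B_ack=100
After event 2: A_seq=152 A_ack=7112 B_seq=7112 B_ack=100
After event 3: A_seq=290 A_ack=7112 B_seq=7112 B_ack=100
After event 4: A_seq=290 A_ack=7112 B_seq=7112 B_ack=290

Answer: 290 7112 7112 290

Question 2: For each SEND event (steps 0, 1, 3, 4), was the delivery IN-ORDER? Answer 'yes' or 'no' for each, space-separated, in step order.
Step 0: SEND seq=7000 -> in-order
Step 1: SEND seq=7033 -> in-order
Step 3: SEND seq=152 -> out-of-order
Step 4: SEND seq=100 -> in-order

Answer: yes yes no yes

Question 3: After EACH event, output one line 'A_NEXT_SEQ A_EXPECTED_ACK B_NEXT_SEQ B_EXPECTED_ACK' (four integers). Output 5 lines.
100 7033 7033 100
100 7112 7112 100
152 7112 7112 100
290 7112 7112 100
290 7112 7112 290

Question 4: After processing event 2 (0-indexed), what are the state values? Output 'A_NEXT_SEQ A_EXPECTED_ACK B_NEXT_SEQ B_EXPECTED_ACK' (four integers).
After event 0: A_seq=100 A_ack=7033 B_seq=7033 B_ack=100
After event 1: A_seq=100 A_ack=7112 B_seq=7112 B_ack=100
After event 2: A_seq=152 A_ack=7112 B_seq=7112 B_ack=100

152 7112 7112 100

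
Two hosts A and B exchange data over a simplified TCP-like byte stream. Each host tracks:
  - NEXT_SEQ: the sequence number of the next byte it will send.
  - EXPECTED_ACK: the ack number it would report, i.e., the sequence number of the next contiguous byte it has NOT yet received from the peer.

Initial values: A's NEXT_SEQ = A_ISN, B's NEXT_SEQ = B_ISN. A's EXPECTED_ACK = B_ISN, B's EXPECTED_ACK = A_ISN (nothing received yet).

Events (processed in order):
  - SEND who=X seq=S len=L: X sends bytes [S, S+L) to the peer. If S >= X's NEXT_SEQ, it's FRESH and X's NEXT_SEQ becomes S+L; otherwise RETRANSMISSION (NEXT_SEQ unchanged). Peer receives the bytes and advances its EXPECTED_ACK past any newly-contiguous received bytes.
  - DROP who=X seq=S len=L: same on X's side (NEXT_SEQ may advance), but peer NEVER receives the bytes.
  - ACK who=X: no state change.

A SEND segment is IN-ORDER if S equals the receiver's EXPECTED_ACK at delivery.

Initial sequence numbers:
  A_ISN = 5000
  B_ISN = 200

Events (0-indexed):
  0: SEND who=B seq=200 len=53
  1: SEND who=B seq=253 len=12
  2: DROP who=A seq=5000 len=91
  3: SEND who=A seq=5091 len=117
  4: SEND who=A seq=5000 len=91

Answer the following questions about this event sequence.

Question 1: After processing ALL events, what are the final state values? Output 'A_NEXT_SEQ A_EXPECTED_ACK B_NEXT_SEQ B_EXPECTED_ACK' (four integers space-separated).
After event 0: A_seq=5000 A_ack=253 B_seq=253 B_ack=5000
After event 1: A_seq=5000 A_ack=265 B_seq=265 B_ack=5000
After event 2: A_seq=5091 A_ack=265 B_seq=265 B_ack=5000
After event 3: A_seq=5208 A_ack=265 B_seq=265 B_ack=5000
After event 4: A_seq=5208 A_ack=265 B_seq=265 B_ack=5208

Answer: 5208 265 265 5208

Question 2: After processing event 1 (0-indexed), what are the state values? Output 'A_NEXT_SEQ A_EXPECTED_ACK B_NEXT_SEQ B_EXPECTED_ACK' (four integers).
After event 0: A_seq=5000 A_ack=253 B_seq=253 B_ack=5000
After event 1: A_seq=5000 A_ack=265 B_seq=265 B_ack=5000

5000 265 265 5000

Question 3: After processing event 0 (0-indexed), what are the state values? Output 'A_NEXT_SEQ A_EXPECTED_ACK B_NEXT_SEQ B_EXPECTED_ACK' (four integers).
After event 0: A_seq=5000 A_ack=253 B_seq=253 B_ack=5000

5000 253 253 5000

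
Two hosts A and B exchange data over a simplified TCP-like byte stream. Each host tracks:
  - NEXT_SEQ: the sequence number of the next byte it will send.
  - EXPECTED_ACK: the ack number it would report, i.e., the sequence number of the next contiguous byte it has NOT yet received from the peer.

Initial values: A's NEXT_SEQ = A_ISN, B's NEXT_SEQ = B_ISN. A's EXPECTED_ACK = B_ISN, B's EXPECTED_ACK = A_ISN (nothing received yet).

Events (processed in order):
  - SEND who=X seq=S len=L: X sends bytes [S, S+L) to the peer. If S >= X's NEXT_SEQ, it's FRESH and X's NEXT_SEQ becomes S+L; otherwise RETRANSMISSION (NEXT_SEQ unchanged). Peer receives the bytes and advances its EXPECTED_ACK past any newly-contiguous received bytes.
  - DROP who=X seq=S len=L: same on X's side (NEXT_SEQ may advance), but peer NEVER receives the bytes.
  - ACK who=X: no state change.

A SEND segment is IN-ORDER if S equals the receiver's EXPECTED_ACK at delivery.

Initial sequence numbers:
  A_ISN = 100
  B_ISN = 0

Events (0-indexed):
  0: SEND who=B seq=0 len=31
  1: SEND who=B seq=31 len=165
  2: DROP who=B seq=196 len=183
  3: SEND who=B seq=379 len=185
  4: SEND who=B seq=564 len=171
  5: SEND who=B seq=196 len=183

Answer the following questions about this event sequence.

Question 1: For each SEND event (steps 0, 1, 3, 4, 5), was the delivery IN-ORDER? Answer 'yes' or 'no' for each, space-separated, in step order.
Step 0: SEND seq=0 -> in-order
Step 1: SEND seq=31 -> in-order
Step 3: SEND seq=379 -> out-of-order
Step 4: SEND seq=564 -> out-of-order
Step 5: SEND seq=196 -> in-order

Answer: yes yes no no yes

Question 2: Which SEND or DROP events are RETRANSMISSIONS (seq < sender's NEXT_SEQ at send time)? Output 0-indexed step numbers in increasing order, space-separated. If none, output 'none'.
Answer: 5

Derivation:
Step 0: SEND seq=0 -> fresh
Step 1: SEND seq=31 -> fresh
Step 2: DROP seq=196 -> fresh
Step 3: SEND seq=379 -> fresh
Step 4: SEND seq=564 -> fresh
Step 5: SEND seq=196 -> retransmit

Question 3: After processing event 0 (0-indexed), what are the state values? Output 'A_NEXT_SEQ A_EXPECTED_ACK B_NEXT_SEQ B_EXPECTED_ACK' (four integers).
After event 0: A_seq=100 A_ack=31 B_seq=31 B_ack=100

100 31 31 100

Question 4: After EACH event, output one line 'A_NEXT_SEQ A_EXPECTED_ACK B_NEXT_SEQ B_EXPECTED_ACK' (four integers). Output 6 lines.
100 31 31 100
100 196 196 100
100 196 379 100
100 196 564 100
100 196 735 100
100 735 735 100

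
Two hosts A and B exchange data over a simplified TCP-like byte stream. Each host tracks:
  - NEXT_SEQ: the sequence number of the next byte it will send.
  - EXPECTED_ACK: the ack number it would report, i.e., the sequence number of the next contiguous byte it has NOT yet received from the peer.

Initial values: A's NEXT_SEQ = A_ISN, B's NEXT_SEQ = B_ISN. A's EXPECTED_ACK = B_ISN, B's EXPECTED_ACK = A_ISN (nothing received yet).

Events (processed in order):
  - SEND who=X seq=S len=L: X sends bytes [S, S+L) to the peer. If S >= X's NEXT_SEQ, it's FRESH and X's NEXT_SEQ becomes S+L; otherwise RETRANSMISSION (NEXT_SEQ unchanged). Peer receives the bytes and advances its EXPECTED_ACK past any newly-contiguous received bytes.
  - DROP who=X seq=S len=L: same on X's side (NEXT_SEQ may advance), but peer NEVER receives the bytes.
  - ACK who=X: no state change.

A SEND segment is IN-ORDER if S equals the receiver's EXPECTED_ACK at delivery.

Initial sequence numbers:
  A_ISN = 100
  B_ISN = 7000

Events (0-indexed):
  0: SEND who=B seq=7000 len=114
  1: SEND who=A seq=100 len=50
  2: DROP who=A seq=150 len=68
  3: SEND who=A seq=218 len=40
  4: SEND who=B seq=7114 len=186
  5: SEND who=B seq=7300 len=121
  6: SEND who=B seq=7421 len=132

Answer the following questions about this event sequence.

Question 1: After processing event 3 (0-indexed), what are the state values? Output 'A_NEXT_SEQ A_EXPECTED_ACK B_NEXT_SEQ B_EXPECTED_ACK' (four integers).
After event 0: A_seq=100 A_ack=7114 B_seq=7114 B_ack=100
After event 1: A_seq=150 A_ack=7114 B_seq=7114 B_ack=150
After event 2: A_seq=218 A_ack=7114 B_seq=7114 B_ack=150
After event 3: A_seq=258 A_ack=7114 B_seq=7114 B_ack=150

258 7114 7114 150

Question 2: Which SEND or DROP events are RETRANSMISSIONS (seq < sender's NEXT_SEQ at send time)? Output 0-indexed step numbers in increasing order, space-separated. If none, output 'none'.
Answer: none

Derivation:
Step 0: SEND seq=7000 -> fresh
Step 1: SEND seq=100 -> fresh
Step 2: DROP seq=150 -> fresh
Step 3: SEND seq=218 -> fresh
Step 4: SEND seq=7114 -> fresh
Step 5: SEND seq=7300 -> fresh
Step 6: SEND seq=7421 -> fresh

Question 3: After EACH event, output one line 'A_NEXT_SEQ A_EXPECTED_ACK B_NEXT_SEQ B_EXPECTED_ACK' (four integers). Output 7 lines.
100 7114 7114 100
150 7114 7114 150
218 7114 7114 150
258 7114 7114 150
258 7300 7300 150
258 7421 7421 150
258 7553 7553 150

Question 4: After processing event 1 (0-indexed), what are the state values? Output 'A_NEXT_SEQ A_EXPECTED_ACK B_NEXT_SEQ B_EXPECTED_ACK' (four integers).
After event 0: A_seq=100 A_ack=7114 B_seq=7114 B_ack=100
After event 1: A_seq=150 A_ack=7114 B_seq=7114 B_ack=150

150 7114 7114 150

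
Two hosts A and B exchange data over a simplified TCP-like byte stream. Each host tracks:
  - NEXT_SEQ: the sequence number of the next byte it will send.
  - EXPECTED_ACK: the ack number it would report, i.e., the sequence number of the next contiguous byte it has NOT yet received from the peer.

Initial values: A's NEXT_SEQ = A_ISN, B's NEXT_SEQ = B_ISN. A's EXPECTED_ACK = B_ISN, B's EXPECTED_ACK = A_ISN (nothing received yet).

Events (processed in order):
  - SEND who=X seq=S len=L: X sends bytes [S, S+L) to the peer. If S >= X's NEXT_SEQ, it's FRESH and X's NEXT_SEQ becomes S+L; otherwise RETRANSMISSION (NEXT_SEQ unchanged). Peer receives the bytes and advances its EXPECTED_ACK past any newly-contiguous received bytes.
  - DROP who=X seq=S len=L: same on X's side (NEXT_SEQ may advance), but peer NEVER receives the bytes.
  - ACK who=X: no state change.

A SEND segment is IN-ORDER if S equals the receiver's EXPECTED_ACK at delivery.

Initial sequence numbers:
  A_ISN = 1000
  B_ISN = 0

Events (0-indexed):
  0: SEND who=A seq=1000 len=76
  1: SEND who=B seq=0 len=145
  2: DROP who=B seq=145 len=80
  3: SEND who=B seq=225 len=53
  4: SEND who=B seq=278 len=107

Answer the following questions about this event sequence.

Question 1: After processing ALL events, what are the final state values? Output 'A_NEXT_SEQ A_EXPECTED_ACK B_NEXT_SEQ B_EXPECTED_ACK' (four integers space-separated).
Answer: 1076 145 385 1076

Derivation:
After event 0: A_seq=1076 A_ack=0 B_seq=0 B_ack=1076
After event 1: A_seq=1076 A_ack=145 B_seq=145 B_ack=1076
After event 2: A_seq=1076 A_ack=145 B_seq=225 B_ack=1076
After event 3: A_seq=1076 A_ack=145 B_seq=278 B_ack=1076
After event 4: A_seq=1076 A_ack=145 B_seq=385 B_ack=1076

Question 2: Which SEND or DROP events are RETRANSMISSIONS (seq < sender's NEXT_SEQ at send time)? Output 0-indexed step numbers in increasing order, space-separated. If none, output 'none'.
Step 0: SEND seq=1000 -> fresh
Step 1: SEND seq=0 -> fresh
Step 2: DROP seq=145 -> fresh
Step 3: SEND seq=225 -> fresh
Step 4: SEND seq=278 -> fresh

Answer: none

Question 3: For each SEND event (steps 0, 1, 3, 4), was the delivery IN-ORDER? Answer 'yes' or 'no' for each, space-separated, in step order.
Step 0: SEND seq=1000 -> in-order
Step 1: SEND seq=0 -> in-order
Step 3: SEND seq=225 -> out-of-order
Step 4: SEND seq=278 -> out-of-order

Answer: yes yes no no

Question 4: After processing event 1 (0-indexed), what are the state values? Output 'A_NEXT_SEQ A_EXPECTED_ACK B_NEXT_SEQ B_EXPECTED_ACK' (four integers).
After event 0: A_seq=1076 A_ack=0 B_seq=0 B_ack=1076
After event 1: A_seq=1076 A_ack=145 B_seq=145 B_ack=1076

1076 145 145 1076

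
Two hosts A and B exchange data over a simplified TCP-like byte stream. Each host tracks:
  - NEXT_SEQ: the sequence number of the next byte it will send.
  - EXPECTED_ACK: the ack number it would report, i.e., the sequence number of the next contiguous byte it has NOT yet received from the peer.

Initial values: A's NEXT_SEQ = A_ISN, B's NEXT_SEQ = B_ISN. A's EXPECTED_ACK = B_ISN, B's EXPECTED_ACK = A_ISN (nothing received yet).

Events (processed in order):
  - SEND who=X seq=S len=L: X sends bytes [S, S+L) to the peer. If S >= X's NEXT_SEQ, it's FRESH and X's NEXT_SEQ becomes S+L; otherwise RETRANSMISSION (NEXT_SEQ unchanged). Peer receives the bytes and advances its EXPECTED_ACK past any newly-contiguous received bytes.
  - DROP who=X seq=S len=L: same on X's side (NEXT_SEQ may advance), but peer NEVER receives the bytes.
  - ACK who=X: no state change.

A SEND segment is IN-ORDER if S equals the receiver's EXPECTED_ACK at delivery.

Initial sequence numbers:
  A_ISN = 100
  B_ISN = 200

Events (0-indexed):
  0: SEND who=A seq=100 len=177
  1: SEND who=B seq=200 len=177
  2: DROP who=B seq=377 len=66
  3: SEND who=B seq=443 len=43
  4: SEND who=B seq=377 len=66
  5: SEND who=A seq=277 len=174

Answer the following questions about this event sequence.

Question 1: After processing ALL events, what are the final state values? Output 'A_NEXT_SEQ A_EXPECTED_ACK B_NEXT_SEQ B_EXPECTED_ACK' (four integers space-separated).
Answer: 451 486 486 451

Derivation:
After event 0: A_seq=277 A_ack=200 B_seq=200 B_ack=277
After event 1: A_seq=277 A_ack=377 B_seq=377 B_ack=277
After event 2: A_seq=277 A_ack=377 B_seq=443 B_ack=277
After event 3: A_seq=277 A_ack=377 B_seq=486 B_ack=277
After event 4: A_seq=277 A_ack=486 B_seq=486 B_ack=277
After event 5: A_seq=451 A_ack=486 B_seq=486 B_ack=451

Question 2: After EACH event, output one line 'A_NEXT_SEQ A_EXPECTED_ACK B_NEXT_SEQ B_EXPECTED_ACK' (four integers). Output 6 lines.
277 200 200 277
277 377 377 277
277 377 443 277
277 377 486 277
277 486 486 277
451 486 486 451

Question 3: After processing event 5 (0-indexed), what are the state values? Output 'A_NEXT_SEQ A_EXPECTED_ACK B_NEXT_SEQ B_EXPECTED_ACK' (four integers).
After event 0: A_seq=277 A_ack=200 B_seq=200 B_ack=277
After event 1: A_seq=277 A_ack=377 B_seq=377 B_ack=277
After event 2: A_seq=277 A_ack=377 B_seq=443 B_ack=277
After event 3: A_seq=277 A_ack=377 B_seq=486 B_ack=277
After event 4: A_seq=277 A_ack=486 B_seq=486 B_ack=277
After event 5: A_seq=451 A_ack=486 B_seq=486 B_ack=451

451 486 486 451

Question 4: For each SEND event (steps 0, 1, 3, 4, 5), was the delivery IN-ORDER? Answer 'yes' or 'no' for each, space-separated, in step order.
Step 0: SEND seq=100 -> in-order
Step 1: SEND seq=200 -> in-order
Step 3: SEND seq=443 -> out-of-order
Step 4: SEND seq=377 -> in-order
Step 5: SEND seq=277 -> in-order

Answer: yes yes no yes yes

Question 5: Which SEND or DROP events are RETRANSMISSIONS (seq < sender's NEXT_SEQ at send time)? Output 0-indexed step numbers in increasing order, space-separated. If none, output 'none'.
Answer: 4

Derivation:
Step 0: SEND seq=100 -> fresh
Step 1: SEND seq=200 -> fresh
Step 2: DROP seq=377 -> fresh
Step 3: SEND seq=443 -> fresh
Step 4: SEND seq=377 -> retransmit
Step 5: SEND seq=277 -> fresh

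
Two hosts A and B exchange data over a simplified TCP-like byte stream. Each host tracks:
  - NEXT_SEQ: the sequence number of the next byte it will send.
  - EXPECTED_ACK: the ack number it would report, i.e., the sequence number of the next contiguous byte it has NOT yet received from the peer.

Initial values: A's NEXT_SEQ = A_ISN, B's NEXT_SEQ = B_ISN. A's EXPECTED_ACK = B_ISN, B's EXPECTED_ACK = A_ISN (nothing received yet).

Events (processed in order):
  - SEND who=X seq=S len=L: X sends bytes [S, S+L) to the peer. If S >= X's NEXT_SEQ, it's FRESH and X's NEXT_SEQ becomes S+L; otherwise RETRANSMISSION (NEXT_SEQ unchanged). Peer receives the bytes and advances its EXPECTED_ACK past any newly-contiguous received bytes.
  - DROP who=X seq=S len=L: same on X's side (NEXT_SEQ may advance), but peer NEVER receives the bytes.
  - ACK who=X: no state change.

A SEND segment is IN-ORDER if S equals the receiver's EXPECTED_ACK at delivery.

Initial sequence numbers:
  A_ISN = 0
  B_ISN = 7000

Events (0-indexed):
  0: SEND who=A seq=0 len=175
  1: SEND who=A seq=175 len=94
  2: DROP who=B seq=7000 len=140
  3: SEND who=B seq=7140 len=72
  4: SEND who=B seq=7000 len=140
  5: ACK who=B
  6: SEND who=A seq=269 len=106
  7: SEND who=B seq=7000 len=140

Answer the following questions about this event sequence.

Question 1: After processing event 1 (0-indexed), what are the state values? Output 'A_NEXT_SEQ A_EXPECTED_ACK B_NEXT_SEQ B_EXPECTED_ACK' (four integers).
After event 0: A_seq=175 A_ack=7000 B_seq=7000 B_ack=175
After event 1: A_seq=269 A_ack=7000 B_seq=7000 B_ack=269

269 7000 7000 269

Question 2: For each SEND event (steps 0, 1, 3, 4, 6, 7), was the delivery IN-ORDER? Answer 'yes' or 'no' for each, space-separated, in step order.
Step 0: SEND seq=0 -> in-order
Step 1: SEND seq=175 -> in-order
Step 3: SEND seq=7140 -> out-of-order
Step 4: SEND seq=7000 -> in-order
Step 6: SEND seq=269 -> in-order
Step 7: SEND seq=7000 -> out-of-order

Answer: yes yes no yes yes no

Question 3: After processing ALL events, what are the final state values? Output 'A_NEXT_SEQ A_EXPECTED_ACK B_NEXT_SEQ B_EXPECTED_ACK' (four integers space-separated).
After event 0: A_seq=175 A_ack=7000 B_seq=7000 B_ack=175
After event 1: A_seq=269 A_ack=7000 B_seq=7000 B_ack=269
After event 2: A_seq=269 A_ack=7000 B_seq=7140 B_ack=269
After event 3: A_seq=269 A_ack=7000 B_seq=7212 B_ack=269
After event 4: A_seq=269 A_ack=7212 B_seq=7212 B_ack=269
After event 5: A_seq=269 A_ack=7212 B_seq=7212 B_ack=269
After event 6: A_seq=375 A_ack=7212 B_seq=7212 B_ack=375
After event 7: A_seq=375 A_ack=7212 B_seq=7212 B_ack=375

Answer: 375 7212 7212 375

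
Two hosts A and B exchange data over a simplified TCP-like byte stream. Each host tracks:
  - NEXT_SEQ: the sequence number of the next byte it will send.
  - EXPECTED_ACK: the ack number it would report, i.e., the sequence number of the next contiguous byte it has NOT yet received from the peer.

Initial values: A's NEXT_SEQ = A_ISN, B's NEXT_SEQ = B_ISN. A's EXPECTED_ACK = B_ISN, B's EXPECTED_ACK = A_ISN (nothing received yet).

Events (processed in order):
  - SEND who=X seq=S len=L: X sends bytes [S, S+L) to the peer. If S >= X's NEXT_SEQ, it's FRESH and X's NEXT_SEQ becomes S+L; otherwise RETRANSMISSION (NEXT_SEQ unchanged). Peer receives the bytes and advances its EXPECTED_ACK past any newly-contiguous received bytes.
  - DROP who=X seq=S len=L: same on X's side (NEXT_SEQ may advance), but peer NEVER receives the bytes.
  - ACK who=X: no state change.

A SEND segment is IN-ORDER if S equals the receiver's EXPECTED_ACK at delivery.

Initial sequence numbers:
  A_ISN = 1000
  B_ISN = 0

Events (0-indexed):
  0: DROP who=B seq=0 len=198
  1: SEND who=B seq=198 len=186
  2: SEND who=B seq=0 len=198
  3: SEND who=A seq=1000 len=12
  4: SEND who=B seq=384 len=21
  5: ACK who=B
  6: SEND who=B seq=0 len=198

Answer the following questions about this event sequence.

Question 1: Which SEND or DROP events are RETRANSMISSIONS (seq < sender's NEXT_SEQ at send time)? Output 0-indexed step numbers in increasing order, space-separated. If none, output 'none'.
Answer: 2 6

Derivation:
Step 0: DROP seq=0 -> fresh
Step 1: SEND seq=198 -> fresh
Step 2: SEND seq=0 -> retransmit
Step 3: SEND seq=1000 -> fresh
Step 4: SEND seq=384 -> fresh
Step 6: SEND seq=0 -> retransmit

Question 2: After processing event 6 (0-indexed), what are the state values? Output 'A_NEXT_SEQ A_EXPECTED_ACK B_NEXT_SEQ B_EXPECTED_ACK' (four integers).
After event 0: A_seq=1000 A_ack=0 B_seq=198 B_ack=1000
After event 1: A_seq=1000 A_ack=0 B_seq=384 B_ack=1000
After event 2: A_seq=1000 A_ack=384 B_seq=384 B_ack=1000
After event 3: A_seq=1012 A_ack=384 B_seq=384 B_ack=1012
After event 4: A_seq=1012 A_ack=405 B_seq=405 B_ack=1012
After event 5: A_seq=1012 A_ack=405 B_seq=405 B_ack=1012
After event 6: A_seq=1012 A_ack=405 B_seq=405 B_ack=1012

1012 405 405 1012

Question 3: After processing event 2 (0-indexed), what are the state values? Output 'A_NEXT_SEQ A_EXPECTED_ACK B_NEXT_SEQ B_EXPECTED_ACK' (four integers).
After event 0: A_seq=1000 A_ack=0 B_seq=198 B_ack=1000
After event 1: A_seq=1000 A_ack=0 B_seq=384 B_ack=1000
After event 2: A_seq=1000 A_ack=384 B_seq=384 B_ack=1000

1000 384 384 1000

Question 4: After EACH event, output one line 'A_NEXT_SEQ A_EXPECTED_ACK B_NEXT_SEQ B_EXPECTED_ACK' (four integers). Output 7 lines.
1000 0 198 1000
1000 0 384 1000
1000 384 384 1000
1012 384 384 1012
1012 405 405 1012
1012 405 405 1012
1012 405 405 1012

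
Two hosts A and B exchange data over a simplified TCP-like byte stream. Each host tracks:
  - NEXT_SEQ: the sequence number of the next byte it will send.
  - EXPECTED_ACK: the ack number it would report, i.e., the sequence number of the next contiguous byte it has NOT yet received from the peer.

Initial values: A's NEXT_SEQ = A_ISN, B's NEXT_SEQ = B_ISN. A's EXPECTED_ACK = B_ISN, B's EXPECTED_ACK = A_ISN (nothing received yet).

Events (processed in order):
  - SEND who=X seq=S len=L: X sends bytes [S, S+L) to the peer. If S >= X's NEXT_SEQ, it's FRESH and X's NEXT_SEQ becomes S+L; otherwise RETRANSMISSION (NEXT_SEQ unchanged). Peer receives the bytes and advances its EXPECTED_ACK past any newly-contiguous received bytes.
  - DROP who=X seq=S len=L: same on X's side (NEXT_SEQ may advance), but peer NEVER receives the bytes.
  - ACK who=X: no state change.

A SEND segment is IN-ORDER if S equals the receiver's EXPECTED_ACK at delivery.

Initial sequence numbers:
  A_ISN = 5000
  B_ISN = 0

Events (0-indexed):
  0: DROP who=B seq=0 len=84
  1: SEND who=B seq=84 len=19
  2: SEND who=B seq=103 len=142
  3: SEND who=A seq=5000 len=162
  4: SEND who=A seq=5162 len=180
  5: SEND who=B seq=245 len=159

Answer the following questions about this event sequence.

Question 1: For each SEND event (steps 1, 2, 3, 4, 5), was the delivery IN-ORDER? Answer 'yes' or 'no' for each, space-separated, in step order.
Answer: no no yes yes no

Derivation:
Step 1: SEND seq=84 -> out-of-order
Step 2: SEND seq=103 -> out-of-order
Step 3: SEND seq=5000 -> in-order
Step 4: SEND seq=5162 -> in-order
Step 5: SEND seq=245 -> out-of-order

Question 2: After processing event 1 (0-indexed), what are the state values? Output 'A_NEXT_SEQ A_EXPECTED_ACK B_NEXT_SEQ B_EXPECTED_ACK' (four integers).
After event 0: A_seq=5000 A_ack=0 B_seq=84 B_ack=5000
After event 1: A_seq=5000 A_ack=0 B_seq=103 B_ack=5000

5000 0 103 5000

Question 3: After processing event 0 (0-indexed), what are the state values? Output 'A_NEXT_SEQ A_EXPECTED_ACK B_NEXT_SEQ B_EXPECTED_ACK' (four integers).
After event 0: A_seq=5000 A_ack=0 B_seq=84 B_ack=5000

5000 0 84 5000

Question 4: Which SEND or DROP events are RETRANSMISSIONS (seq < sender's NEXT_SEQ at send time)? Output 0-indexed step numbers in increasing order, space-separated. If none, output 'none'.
Step 0: DROP seq=0 -> fresh
Step 1: SEND seq=84 -> fresh
Step 2: SEND seq=103 -> fresh
Step 3: SEND seq=5000 -> fresh
Step 4: SEND seq=5162 -> fresh
Step 5: SEND seq=245 -> fresh

Answer: none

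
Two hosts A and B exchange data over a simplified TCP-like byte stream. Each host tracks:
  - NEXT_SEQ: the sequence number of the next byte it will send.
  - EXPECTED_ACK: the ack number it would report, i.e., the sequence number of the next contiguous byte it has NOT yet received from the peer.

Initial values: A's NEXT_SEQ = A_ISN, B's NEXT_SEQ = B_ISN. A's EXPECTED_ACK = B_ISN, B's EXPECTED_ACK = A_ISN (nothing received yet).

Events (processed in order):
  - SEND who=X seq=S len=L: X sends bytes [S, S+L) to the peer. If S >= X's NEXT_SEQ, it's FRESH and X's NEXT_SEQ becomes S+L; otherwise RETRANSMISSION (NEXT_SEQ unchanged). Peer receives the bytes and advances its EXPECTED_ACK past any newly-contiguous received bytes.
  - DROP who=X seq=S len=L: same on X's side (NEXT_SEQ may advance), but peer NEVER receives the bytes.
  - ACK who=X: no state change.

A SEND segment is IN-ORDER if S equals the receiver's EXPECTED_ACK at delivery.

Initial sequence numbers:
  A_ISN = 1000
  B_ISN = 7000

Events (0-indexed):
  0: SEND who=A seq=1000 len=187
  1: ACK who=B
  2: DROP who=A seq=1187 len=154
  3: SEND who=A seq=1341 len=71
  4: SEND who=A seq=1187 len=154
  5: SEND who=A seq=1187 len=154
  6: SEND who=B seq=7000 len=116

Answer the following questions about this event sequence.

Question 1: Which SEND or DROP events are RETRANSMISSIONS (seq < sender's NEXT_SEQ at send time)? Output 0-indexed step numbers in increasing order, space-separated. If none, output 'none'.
Answer: 4 5

Derivation:
Step 0: SEND seq=1000 -> fresh
Step 2: DROP seq=1187 -> fresh
Step 3: SEND seq=1341 -> fresh
Step 4: SEND seq=1187 -> retransmit
Step 5: SEND seq=1187 -> retransmit
Step 6: SEND seq=7000 -> fresh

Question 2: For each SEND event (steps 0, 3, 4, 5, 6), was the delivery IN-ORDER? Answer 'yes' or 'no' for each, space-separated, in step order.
Answer: yes no yes no yes

Derivation:
Step 0: SEND seq=1000 -> in-order
Step 3: SEND seq=1341 -> out-of-order
Step 4: SEND seq=1187 -> in-order
Step 5: SEND seq=1187 -> out-of-order
Step 6: SEND seq=7000 -> in-order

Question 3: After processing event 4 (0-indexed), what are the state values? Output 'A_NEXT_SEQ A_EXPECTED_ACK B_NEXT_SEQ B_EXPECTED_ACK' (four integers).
After event 0: A_seq=1187 A_ack=7000 B_seq=7000 B_ack=1187
After event 1: A_seq=1187 A_ack=7000 B_seq=7000 B_ack=1187
After event 2: A_seq=1341 A_ack=7000 B_seq=7000 B_ack=1187
After event 3: A_seq=1412 A_ack=7000 B_seq=7000 B_ack=1187
After event 4: A_seq=1412 A_ack=7000 B_seq=7000 B_ack=1412

1412 7000 7000 1412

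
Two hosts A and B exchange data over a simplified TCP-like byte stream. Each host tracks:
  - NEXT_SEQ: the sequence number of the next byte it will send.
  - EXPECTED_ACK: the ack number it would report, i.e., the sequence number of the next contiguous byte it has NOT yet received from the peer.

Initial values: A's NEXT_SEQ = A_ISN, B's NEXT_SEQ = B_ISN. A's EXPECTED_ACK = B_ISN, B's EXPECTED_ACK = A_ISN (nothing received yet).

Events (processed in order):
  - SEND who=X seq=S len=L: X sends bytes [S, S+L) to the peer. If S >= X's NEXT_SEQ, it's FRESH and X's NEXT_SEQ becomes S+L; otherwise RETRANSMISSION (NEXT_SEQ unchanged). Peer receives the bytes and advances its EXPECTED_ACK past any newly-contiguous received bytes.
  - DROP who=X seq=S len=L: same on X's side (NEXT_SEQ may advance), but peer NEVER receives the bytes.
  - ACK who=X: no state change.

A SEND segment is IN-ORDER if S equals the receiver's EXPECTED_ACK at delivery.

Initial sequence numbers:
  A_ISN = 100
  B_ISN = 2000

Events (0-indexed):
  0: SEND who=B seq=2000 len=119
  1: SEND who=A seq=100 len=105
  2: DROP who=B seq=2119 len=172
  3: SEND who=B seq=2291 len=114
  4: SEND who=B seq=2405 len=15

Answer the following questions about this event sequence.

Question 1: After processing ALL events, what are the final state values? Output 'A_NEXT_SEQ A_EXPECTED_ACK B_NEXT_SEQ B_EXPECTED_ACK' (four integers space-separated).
Answer: 205 2119 2420 205

Derivation:
After event 0: A_seq=100 A_ack=2119 B_seq=2119 B_ack=100
After event 1: A_seq=205 A_ack=2119 B_seq=2119 B_ack=205
After event 2: A_seq=205 A_ack=2119 B_seq=2291 B_ack=205
After event 3: A_seq=205 A_ack=2119 B_seq=2405 B_ack=205
After event 4: A_seq=205 A_ack=2119 B_seq=2420 B_ack=205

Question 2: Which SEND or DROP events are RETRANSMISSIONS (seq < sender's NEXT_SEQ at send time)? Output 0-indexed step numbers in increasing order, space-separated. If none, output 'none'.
Answer: none

Derivation:
Step 0: SEND seq=2000 -> fresh
Step 1: SEND seq=100 -> fresh
Step 2: DROP seq=2119 -> fresh
Step 3: SEND seq=2291 -> fresh
Step 4: SEND seq=2405 -> fresh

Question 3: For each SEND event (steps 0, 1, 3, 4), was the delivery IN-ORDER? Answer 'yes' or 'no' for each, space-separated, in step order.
Answer: yes yes no no

Derivation:
Step 0: SEND seq=2000 -> in-order
Step 1: SEND seq=100 -> in-order
Step 3: SEND seq=2291 -> out-of-order
Step 4: SEND seq=2405 -> out-of-order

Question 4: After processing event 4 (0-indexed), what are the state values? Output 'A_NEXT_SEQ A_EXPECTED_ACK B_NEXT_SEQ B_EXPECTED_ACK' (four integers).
After event 0: A_seq=100 A_ack=2119 B_seq=2119 B_ack=100
After event 1: A_seq=205 A_ack=2119 B_seq=2119 B_ack=205
After event 2: A_seq=205 A_ack=2119 B_seq=2291 B_ack=205
After event 3: A_seq=205 A_ack=2119 B_seq=2405 B_ack=205
After event 4: A_seq=205 A_ack=2119 B_seq=2420 B_ack=205

205 2119 2420 205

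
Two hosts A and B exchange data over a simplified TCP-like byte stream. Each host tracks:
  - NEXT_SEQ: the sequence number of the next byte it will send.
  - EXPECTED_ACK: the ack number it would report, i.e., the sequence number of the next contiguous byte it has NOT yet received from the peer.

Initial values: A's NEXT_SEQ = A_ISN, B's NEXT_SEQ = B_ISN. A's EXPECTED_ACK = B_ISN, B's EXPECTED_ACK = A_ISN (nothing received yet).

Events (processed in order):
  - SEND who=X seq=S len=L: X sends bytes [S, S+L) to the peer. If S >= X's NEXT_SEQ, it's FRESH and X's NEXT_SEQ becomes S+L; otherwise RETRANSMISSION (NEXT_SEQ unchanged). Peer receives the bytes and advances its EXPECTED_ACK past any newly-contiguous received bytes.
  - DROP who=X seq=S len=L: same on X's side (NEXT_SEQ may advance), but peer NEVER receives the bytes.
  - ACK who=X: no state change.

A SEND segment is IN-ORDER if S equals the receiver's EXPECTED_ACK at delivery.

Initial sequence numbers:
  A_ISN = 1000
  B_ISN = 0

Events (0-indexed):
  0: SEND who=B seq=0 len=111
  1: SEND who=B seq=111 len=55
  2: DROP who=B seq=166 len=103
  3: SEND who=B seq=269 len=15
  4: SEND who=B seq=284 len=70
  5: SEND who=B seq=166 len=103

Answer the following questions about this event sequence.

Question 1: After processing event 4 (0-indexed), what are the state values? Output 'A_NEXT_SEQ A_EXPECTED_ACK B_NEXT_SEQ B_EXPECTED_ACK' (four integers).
After event 0: A_seq=1000 A_ack=111 B_seq=111 B_ack=1000
After event 1: A_seq=1000 A_ack=166 B_seq=166 B_ack=1000
After event 2: A_seq=1000 A_ack=166 B_seq=269 B_ack=1000
After event 3: A_seq=1000 A_ack=166 B_seq=284 B_ack=1000
After event 4: A_seq=1000 A_ack=166 B_seq=354 B_ack=1000

1000 166 354 1000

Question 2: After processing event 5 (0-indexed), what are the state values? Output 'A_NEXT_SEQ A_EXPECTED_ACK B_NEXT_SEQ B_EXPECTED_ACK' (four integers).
After event 0: A_seq=1000 A_ack=111 B_seq=111 B_ack=1000
After event 1: A_seq=1000 A_ack=166 B_seq=166 B_ack=1000
After event 2: A_seq=1000 A_ack=166 B_seq=269 B_ack=1000
After event 3: A_seq=1000 A_ack=166 B_seq=284 B_ack=1000
After event 4: A_seq=1000 A_ack=166 B_seq=354 B_ack=1000
After event 5: A_seq=1000 A_ack=354 B_seq=354 B_ack=1000

1000 354 354 1000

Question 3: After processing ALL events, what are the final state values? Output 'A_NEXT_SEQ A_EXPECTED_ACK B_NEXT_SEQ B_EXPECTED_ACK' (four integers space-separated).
Answer: 1000 354 354 1000

Derivation:
After event 0: A_seq=1000 A_ack=111 B_seq=111 B_ack=1000
After event 1: A_seq=1000 A_ack=166 B_seq=166 B_ack=1000
After event 2: A_seq=1000 A_ack=166 B_seq=269 B_ack=1000
After event 3: A_seq=1000 A_ack=166 B_seq=284 B_ack=1000
After event 4: A_seq=1000 A_ack=166 B_seq=354 B_ack=1000
After event 5: A_seq=1000 A_ack=354 B_seq=354 B_ack=1000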